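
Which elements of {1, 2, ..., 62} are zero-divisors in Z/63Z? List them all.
An element a ∈ Z/63Z (with a ≠ 0) is a zero-divisor iff gcd(a, 63) > 1 (because a is a unit precisely when gcd(a, n) = 1, and in Z/nZ every nonzero, non-unit element is a zero-divisor). Scan a = 1, ..., 62 and keep those with gcd(a, 63) > 1:
  gcd(3, 63) = 3, gcd(6, 63) = 3, gcd(7, 63) = 7, gcd(9, 63) = 9, gcd(12, 63) = 3, gcd(14, 63) = 7, gcd(15, 63) = 3, gcd(18, 63) = 9, gcd(21, 63) = 21, gcd(24, 63) = 3, gcd(27, 63) = 9, gcd(28, 63) = 7, gcd(30, 63) = 3, gcd(33, 63) = 3, gcd(35, 63) = 7, gcd(36, 63) = 9, gcd(39, 63) = 3, gcd(42, 63) = 21, gcd(45, 63) = 9, gcd(48, 63) = 3, gcd(49, 63) = 7, gcd(51, 63) = 3, gcd(54, 63) = 9, gcd(56, 63) = 7, gcd(57, 63) = 3, gcd(60, 63) = 3.
All other a ∈ {1, ..., 62} have gcd(a, 63) = 1 and are units. So the nonzero zero-divisors are exactly the 26 values of a appearing in this scan.

Final answer: nonzero zero-divisors of Z/63Z = {3, 6, 7, 9, 12, 14, 15, 18, 21, 24, 27, 28, 30, 33, 35, 36, 39, 42, 45, 48, 49, 51, 54, 56, 57, 60}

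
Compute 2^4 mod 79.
Use repeated squaring. Binary(4) = 100. Walk through the bits of the exponent 4 left-to-right: at each bit after the leading one, square the running value, then multiply by 2 if the bit is 1 (always reducing mod 79):
  bit 1 = 1 (leading): start with 2.
  bit 2 = 0: square 2^2 = 4 (mod 79).
  bit 3 = 0: square 4^2 = 16 (mod 79).
Final value: 2^4 ≡ 16 (mod 79).

Final answer: 16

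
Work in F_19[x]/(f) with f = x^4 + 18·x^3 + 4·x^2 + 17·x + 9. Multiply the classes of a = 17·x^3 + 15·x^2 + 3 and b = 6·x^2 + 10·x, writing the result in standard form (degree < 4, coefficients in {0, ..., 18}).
a · b ≡ 9·x^3 + 9·x^2 + 7·x + 10 (mod f(x))

Multiply as integer polynomials: a · b = 102·x^5 + 260·x^4 + 150·x^3 + 18·x^2 + 30·x. Reducing coefficients mod 19: a · b ≡ 7·x^5 + 13·x^4 + 17·x^3 + 18·x^2 + 11·x. Now divide by f(x) = x^4 + 18·x^3 + 4·x^2 + 17·x + 9 in F_19[x], eliminating the leading term at each step:
  leading term 7·x^5: subtract (7·x)·f(x) = 7·x^5 + 12·x^4 + 9·x^3 + 5·x^2 + 6·x, leaving x^4 + 8·x^3 + 13·x^2 + 5·x (coefficients mod 19)
  leading term x^4: subtract (1)·f(x) = x^4 + 18·x^3 + 4·x^2 + 17·x + 9, leaving 9·x^3 + 9·x^2 + 7·x + 10 (coefficients mod 19)
The degree is now < 4, so this is the remainder. Hence a · b ≡ 9·x^3 + 9·x^2 + 7·x + 10 in F_19[x]/(f).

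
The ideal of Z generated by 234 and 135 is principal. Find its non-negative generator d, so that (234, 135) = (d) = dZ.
(234, 135) = (9); d = 9

In the PID Z, (a, b) is generated by gcd(a, b). Compute gcd(234, 135) with the extended Euclidean algorithm, tracking rows (r, s, t) with s·234 + t·135 = r:
  row A: (234, 1, 0)   [1·234 + 0·135 = 234]
  row B: (135, 0, 1)   [0·234 + 1·135 = 135]
  234 = 1·135 + 99   → row C = row A − 1·row B = (99, 1, −1)   [check: 1·234 − 1·135 = 99]
  135 = 1·99 + 36   → row D = row B − 1·row C = (36, −1, 2)   [check: −1·234 + 2·135 = 36]
  99 = 2·36 + 27   → row E = row C − 2·row D = (27, 3, −5)   [check: 3·234 − 5·135 = 27]
  36 = 1·27 + 9   → row F = row D − 1·row E = (9, −4, 7)   [check: −4·234 + 7·135 = 9]
  27 = 3·9 + 0   → remainder 0, stop. gcd = 9 (last nonzero row F).
So gcd(234, 135) = 9, with Bézout identity −4·234 + 7·135 = 9. Containment (⊇): the Bézout identity exhibits 9 as an element of (234, 135), giving (9) ⊆ (234, 135). Containment (⊆): since 9 | 234 and 9 | 135 (234 = 9·26, 135 = 9·15), every Z-linear combination of 234 and 135 is divisible by 9, so (234, 135) ⊆ (9). Therefore (234, 135) = (9), d = 9.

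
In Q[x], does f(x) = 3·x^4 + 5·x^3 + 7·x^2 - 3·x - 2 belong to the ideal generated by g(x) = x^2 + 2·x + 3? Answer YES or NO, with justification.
NO

In Q[x] the ideal (g) consists of all multiples of g, so f ∈ (g) iff g | f, i.e. iff the remainder of f on division by g is 0. Divide f by g (g is monic, so eliminate the leading term of the running remainder at each step):
  leading term 3·x^4: subtract (3·x^2)·g(x) = 3·x^4 + 6·x^3 + 9·x^2, leaving -x^3 - 2·x^2 - 3·x - 2
  leading term -x^3: subtract (-x)·g(x) = -x^3 - 2·x^2 - 3·x, leaving -2
The remainder r(x) = -2 ≠ 0 (and deg r < deg g), so g ∤ f, i.e. f ∉ (g).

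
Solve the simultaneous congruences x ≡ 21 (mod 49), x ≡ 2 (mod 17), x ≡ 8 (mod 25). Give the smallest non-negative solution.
The moduli 49, 17, 25 are pairwise coprime, so by the CRT there is a unique solution mod 49·17·25 = 20825.
Solve by successive substitution. Start with x ≡ 21 (mod 49).
  Combine with x ≡ 2 (mod 17): write x = 21 + 49·t and require 21 + 49·t ≡ 2 (mod 17), i.e. 49·t ≡ 2 − 21 ≡ 15 (mod 17). Since 49^(−1) ≡ 8 (mod 17) (49 ≡ 15 (mod 17)), t ≡ 8·15 ≡ 1 (mod 17). So x ≡ 21 + 49·1 = 70 (mod 833).
  Combine with x ≡ 8 (mod 25): write x = 70 + 833·t and require 70 + 833·t ≡ 8 (mod 25), i.e. 833·t ≡ 8 − 70 ≡ 13 (mod 25). Since 833^(−1) ≡ 22 (mod 25) (833 ≡ 8 (mod 25)), t ≡ 22·13 ≡ 11 (mod 25). So x ≡ 70 + 833·11 = 9233 (mod 20825).
Unique solution in [0, 20825): x = 9233.

Final answer: x ≡ 9233 (mod 20825); the representative in [0, 20825) is 9233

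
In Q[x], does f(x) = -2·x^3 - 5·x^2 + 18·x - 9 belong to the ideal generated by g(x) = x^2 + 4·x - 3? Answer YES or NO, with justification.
YES

In Q[x] the ideal (g) consists of all multiples of g, so f ∈ (g) iff g | f, i.e. iff the remainder of f on division by g is 0. Divide f by g (g is monic, so eliminate the leading term of the running remainder at each step):
  leading term -2·x^3: subtract (-2·x)·g(x) = -2·x^3 - 8·x^2 + 6·x, leaving 3·x^2 + 12·x - 9
  leading term 3·x^2: subtract (3)·g(x) = 3·x^2 + 12·x - 9, leaving 0
The remainder is 0, so f(x) = g(x) · h(x) with h(x) = 3 - 2·x. Hence g | f, i.e. f ∈ (g).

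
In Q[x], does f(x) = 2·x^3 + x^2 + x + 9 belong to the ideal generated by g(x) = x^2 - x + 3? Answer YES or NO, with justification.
NO

In Q[x] the ideal (g) consists of all multiples of g, so f ∈ (g) iff g | f, i.e. iff the remainder of f on division by g is 0. Divide f by g (g is monic, so eliminate the leading term of the running remainder at each step):
  leading term 2·x^3: subtract (2·x)·g(x) = 2·x^3 - 2·x^2 + 6·x, leaving 3·x^2 - 5·x + 9
  leading term 3·x^2: subtract (3)·g(x) = 3·x^2 - 3·x + 9, leaving -2·x
The remainder r(x) = -2·x ≠ 0 (and deg r < deg g), so g ∤ f, i.e. f ∉ (g).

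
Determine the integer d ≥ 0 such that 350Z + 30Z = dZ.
(350, 30) = (10); d = 10

In the PID Z, (a, b) is generated by gcd(a, b). Compute gcd(350, 30) with the extended Euclidean algorithm, tracking rows (r, s, t) with s·350 + t·30 = r:
  row A: (350, 1, 0)   [1·350 + 0·30 = 350]
  row B: (30, 0, 1)   [0·350 + 1·30 = 30]
  350 = 11·30 + 20   → row C = row A − 11·row B = (20, 1, −11)   [check: 1·350 − 11·30 = 20]
  30 = 1·20 + 10   → row D = row B − 1·row C = (10, −1, 12)   [check: −1·350 + 12·30 = 10]
  20 = 2·10 + 0   → remainder 0, stop. gcd = 10 (last nonzero row D).
So gcd(350, 30) = 10, with Bézout identity −1·350 + 12·30 = 10. Containment (⊇): the Bézout identity exhibits 10 as an element of (350, 30), giving (10) ⊆ (350, 30). Containment (⊆): since 10 | 350 and 10 | 30 (350 = 10·35, 30 = 10·3), every Z-linear combination of 350 and 30 is divisible by 10, so (350, 30) ⊆ (10). Therefore (350, 30) = (10), d = 10.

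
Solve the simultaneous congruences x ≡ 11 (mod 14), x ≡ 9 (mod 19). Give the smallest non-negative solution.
The moduli 14, 19 are pairwise coprime, so by the CRT there is a unique solution mod 14·19 = 266.
Solve by successive substitution. Start with x ≡ 11 (mod 14).
  Combine with x ≡ 9 (mod 19): write x = 11 + 14·t and require 11 + 14·t ≡ 9 (mod 19), i.e. 14·t ≡ 9 − 11 ≡ 17 (mod 19). Since 14^(−1) ≡ 15 (mod 19), t ≡ 15·17 ≡ 8 (mod 19). So x ≡ 11 + 14·8 = 123 (mod 266).
Unique solution in [0, 266): x = 123.

Final answer: x ≡ 123 (mod 266); the representative in [0, 266) is 123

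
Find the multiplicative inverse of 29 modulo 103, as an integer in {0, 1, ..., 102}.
Apply the extended Euclidean algorithm to (103, 29), tracking rows (r, s, t) with s·103 + t·29 = r. Each division r_prev = q·r_cur + r_new produces the new row as (previous row) − q·(current row):
  row A: (103, 1, 0)   [1·103 + 0·29 = 103]
  row B: (29, 0, 1)   [0·103 + 1·29 = 29]
  103 = 3·29 + 16   → row C = row A − 3·row B = (16, 1, −3)   [check: 1·103 − 3·29 = 16]
  29 = 1·16 + 13   → row D = row B − 1·row C = (13, −1, 4)   [check: −1·103 + 4·29 = 13]
  16 = 1·13 + 3   → row E = row C − 1·row D = (3, 2, −7)   [check: 2·103 − 7·29 = 3]
  13 = 4·3 + 1   → row F = row D − 4·row E = (1, −9, 32)   [check: −9·103 + 32·29 = 1]
  3 = 3·1 + 0   → remainder 0, stop. gcd = 1 (last nonzero row F).
The gcd is 1, so 29 is invertible mod 103. The last nonzero row gives −9·103 + 32·29 = 1, so t = 32. So 29^(−1) ≡ 32 (mod 103). Verify: 29 · 32 = 928 ≡ 1 (mod 103). ✓

Final answer: 29^(−1) ≡ 32 (mod 103)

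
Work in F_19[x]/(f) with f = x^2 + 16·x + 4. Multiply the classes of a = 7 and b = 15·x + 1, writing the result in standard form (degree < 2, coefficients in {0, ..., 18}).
a · b ≡ 10·x + 7 (mod f(x))

Multiply as integer polynomials: a · b = 105·x + 7. Reducing coefficients mod 19: a · b ≡ 10·x + 7. This already has degree < 2, so no reduction by f is needed. Hence a · b ≡ 10·x + 7 in F_19[x]/(f).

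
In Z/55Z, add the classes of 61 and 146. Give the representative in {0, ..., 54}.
Reduce the summands first: 61 ≡ 6, 146 ≡ 36 (mod 55), so 61 + 146 ≡ 6 + 36 (mod 55). 6 + 36 = 42; 42 = 0·55 + 42, so (61 + 146) mod 55 = 42.

Final answer: 42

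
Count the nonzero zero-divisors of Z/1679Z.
Z/1679Z has 94 nonzero zero-divisors

In Z/1679Z each nonzero element is either a unit (gcd with 1679 is 1) or a zero-divisor (gcd > 1). The number of units is φ(1679): factorise 1679 = 23 · 73, so φ(1679) = (23 − 1) · (73 − 1) = 22 · 72 = 1584. The nonzero elements number 1679 − 1 = 1678. Hence the nonzero zero-divisors number 1678 − 1584 = 94.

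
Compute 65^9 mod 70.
15

Use repeated squaring. Binary(9) = 1001. Walk through the bits of the exponent 9 left-to-right: at each bit after the leading one, square the running value, then multiply by 65 if the bit is 1 (always reducing mod 70):
  bit 1 = 1 (leading): start with 65.
  bit 2 = 0: square 65^2 = 4225 ≡ 25 (mod 70).
  bit 3 = 0: square 25^2 = 625 ≡ 65 (mod 70).
  bit 4 = 1: square 65^2 = 4225 ≡ 25; bit is 1, so multiply 25·65 = 1625 ≡ 15 (mod 70).
Final value: 65^9 ≡ 15 (mod 70).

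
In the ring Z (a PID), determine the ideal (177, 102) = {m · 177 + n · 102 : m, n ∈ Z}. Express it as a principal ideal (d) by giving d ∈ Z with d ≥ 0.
In the PID Z, (a, b) is generated by gcd(a, b). Compute gcd(177, 102) with the extended Euclidean algorithm, tracking rows (r, s, t) with s·177 + t·102 = r:
  row A: (177, 1, 0)   [1·177 + 0·102 = 177]
  row B: (102, 0, 1)   [0·177 + 1·102 = 102]
  177 = 1·102 + 75   → row C = row A − 1·row B = (75, 1, −1)   [check: 1·177 − 1·102 = 75]
  102 = 1·75 + 27   → row D = row B − 1·row C = (27, −1, 2)   [check: −1·177 + 2·102 = 27]
  75 = 2·27 + 21   → row E = row C − 2·row D = (21, 3, −5)   [check: 3·177 − 5·102 = 21]
  27 = 1·21 + 6   → row F = row D − 1·row E = (6, −4, 7)   [check: −4·177 + 7·102 = 6]
  21 = 3·6 + 3   → row G = row E − 3·row F = (3, 15, −26)   [check: 15·177 − 26·102 = 3]
  6 = 2·3 + 0   → remainder 0, stop. gcd = 3 (last nonzero row G).
So gcd(177, 102) = 3, with Bézout identity 15·177 − 26·102 = 3. Containment (⊇): the Bézout identity exhibits 3 as an element of (177, 102), giving (3) ⊆ (177, 102). Containment (⊆): since 3 | 177 and 3 | 102 (177 = 3·59, 102 = 3·34), every Z-linear combination of 177 and 102 is divisible by 3, so (177, 102) ⊆ (3). Therefore (177, 102) = (3), d = 3.

Final answer: (177, 102) = (3); d = 3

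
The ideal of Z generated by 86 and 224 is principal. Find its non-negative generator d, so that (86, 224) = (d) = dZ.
(86, 224) = (2); d = 2

In the PID Z, (a, b) is generated by gcd(a, b). Compute gcd(224, 86) with the extended Euclidean algorithm, tracking rows (r, s, t) with s·224 + t·86 = r:
  row A: (224, 1, 0)   [1·224 + 0·86 = 224]
  row B: (86, 0, 1)   [0·224 + 1·86 = 86]
  224 = 2·86 + 52   → row C = row A − 2·row B = (52, 1, −2)   [check: 1·224 − 2·86 = 52]
  86 = 1·52 + 34   → row D = row B − 1·row C = (34, −1, 3)   [check: −1·224 + 3·86 = 34]
  52 = 1·34 + 18   → row E = row C − 1·row D = (18, 2, −5)   [check: 2·224 − 5·86 = 18]
  34 = 1·18 + 16   → row F = row D − 1·row E = (16, −3, 8)   [check: −3·224 + 8·86 = 16]
  18 = 1·16 + 2   → row G = row E − 1·row F = (2, 5, −13)   [check: 5·224 − 13·86 = 2]
  16 = 8·2 + 0   → remainder 0, stop. gcd = 2 (last nonzero row G).
So gcd(86, 224) = 2, with Bézout identity 5·224 − 13·86 = 2. Containment (⊇): the Bézout identity exhibits 2 as an element of (86, 224), giving (2) ⊆ (86, 224). Containment (⊆): since 2 | 86 and 2 | 224 (86 = 2·43, 224 = 2·112), every Z-linear combination of 86 and 224 is divisible by 2, so (86, 224) ⊆ (2). Therefore (86, 224) = (2), d = 2.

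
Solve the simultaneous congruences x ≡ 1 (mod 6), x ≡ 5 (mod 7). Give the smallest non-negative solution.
x ≡ 19 (mod 42); the representative in [0, 42) is 19

The moduli 6, 7 are pairwise coprime, so by the CRT there is a unique solution mod 6·7 = 42.
Solve by successive substitution. Start with x ≡ 1 (mod 6).
  Combine with x ≡ 5 (mod 7): write x = 1 + 6·t and require 1 + 6·t ≡ 5 (mod 7), i.e. 6·t ≡ 5 − 1 ≡ 4 (mod 7). Since 6^(−1) ≡ 6 (mod 7), t ≡ 6·4 ≡ 3 (mod 7). So x ≡ 1 + 6·3 = 19 (mod 42).
Unique solution in [0, 42): x = 19.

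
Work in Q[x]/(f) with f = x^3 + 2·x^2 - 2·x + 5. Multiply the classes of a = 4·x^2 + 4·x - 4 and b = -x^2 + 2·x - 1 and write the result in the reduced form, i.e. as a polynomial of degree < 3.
a · b ≡ -24·x^2 + 32·x - 56 (mod f(x))

First multiply in Q[x] without reducing: a · b = -4·x^4 + 4·x^3 + 8·x^2 - 12·x + 4. Now divide by f(x) = x^3 + 2·x^2 - 2·x + 5, eliminating the leading term at each step:
  leading term -4·x^4: subtract (-4·x)·f(x) = -4·x^4 - 8·x^3 + 8·x^2 - 20·x, leaving 12·x^3 + 8·x + 4
  leading term 12·x^3: subtract (12)·f(x) = 12·x^3 + 24·x^2 - 24·x + 60, leaving -24·x^2 + 32·x - 56
The degree is now < 3, so this is the remainder. Hence a · b ≡ -24·x^2 + 32·x - 56 in Q[x]/(f).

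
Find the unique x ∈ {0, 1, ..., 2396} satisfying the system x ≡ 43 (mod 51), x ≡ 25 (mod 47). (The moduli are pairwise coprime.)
x ≡ 1012 (mod 2397); the representative in [0, 2397) is 1012

The moduli 51, 47 are pairwise coprime, so by the CRT there is a unique solution mod 51·47 = 2397.
Solve by successive substitution. Start with x ≡ 43 (mod 51).
  Combine with x ≡ 25 (mod 47): write x = 43 + 51·t and require 43 + 51·t ≡ 25 (mod 47), i.e. 51·t ≡ 25 − 43 ≡ 29 (mod 47). Since 51^(−1) ≡ 12 (mod 47) (51 ≡ 4 (mod 47)), t ≡ 12·29 ≡ 19 (mod 47). So x ≡ 43 + 51·19 = 1012 (mod 2397).
Unique solution in [0, 2397): x = 1012.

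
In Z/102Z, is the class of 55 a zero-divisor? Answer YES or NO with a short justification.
NO

gcd(55, 102) = 1, so 55 is a unit in Z/102Z (it has a multiplicative inverse). A unit cannot be a zero-divisor: if 55·b ≡ 0 then multiplying both sides by 55^(−1) gives b ≡ 0. So 55 is not a zero-divisor.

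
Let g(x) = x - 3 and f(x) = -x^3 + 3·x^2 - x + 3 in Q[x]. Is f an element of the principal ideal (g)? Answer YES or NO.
In Q[x] the ideal (g) consists of all multiples of g, so f ∈ (g) iff g | f, i.e. iff the remainder of f on division by g is 0. Divide f by g (g is monic, so eliminate the leading term of the running remainder at each step):
  leading term -x^3: subtract (-x^2)·g(x) = -x^3 + 3·x^2, leaving 3 - x
  leading term -x: subtract (-1)·g(x) = 3 - x, leaving 0
The remainder is 0, so f(x) = g(x) · h(x) with h(x) = -x^2 - 1. Hence g | f, i.e. f ∈ (g).

Final answer: YES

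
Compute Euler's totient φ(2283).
φ is multiplicative, with φ(p^e) = p^e − p^(e−1). Factorise 2283 = 3 · 761. Then
  φ(2283) = (3 − 1) · (761 − 1) = 2 · 760 = 1520.

Final answer: φ(2283) = 1520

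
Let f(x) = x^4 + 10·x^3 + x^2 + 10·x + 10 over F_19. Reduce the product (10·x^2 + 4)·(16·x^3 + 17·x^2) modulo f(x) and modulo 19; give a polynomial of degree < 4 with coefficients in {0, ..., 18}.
a · b ≡ 11·x^3 + 12·x^2 + 8·x + 12 (mod f(x))

Multiply as integer polynomials: a · b = 160·x^5 + 170·x^4 + 64·x^3 + 68·x^2. Reducing coefficients mod 19: a · b ≡ 8·x^5 + 18·x^4 + 7·x^3 + 11·x^2. Now divide by f(x) = x^4 + 10·x^3 + x^2 + 10·x + 10 in F_19[x], eliminating the leading term at each step:
  leading term 8·x^5: subtract (8·x)·f(x) = 8·x^5 + 4·x^4 + 8·x^3 + 4·x^2 + 4·x, leaving 14·x^4 + 18·x^3 + 7·x^2 + 15·x (coefficients mod 19)
  leading term 14·x^4: subtract (14)·f(x) = 14·x^4 + 7·x^3 + 14·x^2 + 7·x + 7, leaving 11·x^3 + 12·x^2 + 8·x + 12 (coefficients mod 19)
The degree is now < 4, so this is the remainder. Hence a · b ≡ 11·x^3 + 12·x^2 + 8·x + 12 in F_19[x]/(f).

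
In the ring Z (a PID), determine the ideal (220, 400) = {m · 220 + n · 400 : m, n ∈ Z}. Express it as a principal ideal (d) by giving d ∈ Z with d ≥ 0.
In the PID Z, (a, b) is generated by gcd(a, b). Compute gcd(400, 220) with the extended Euclidean algorithm, tracking rows (r, s, t) with s·400 + t·220 = r:
  row A: (400, 1, 0)   [1·400 + 0·220 = 400]
  row B: (220, 0, 1)   [0·400 + 1·220 = 220]
  400 = 1·220 + 180   → row C = row A − 1·row B = (180, 1, −1)   [check: 1·400 − 1·220 = 180]
  220 = 1·180 + 40   → row D = row B − 1·row C = (40, −1, 2)   [check: −1·400 + 2·220 = 40]
  180 = 4·40 + 20   → row E = row C − 4·row D = (20, 5, −9)   [check: 5·400 − 9·220 = 20]
  40 = 2·20 + 0   → remainder 0, stop. gcd = 20 (last nonzero row E).
So gcd(220, 400) = 20, with Bézout identity 5·400 − 9·220 = 20. Containment (⊇): the Bézout identity exhibits 20 as an element of (220, 400), giving (20) ⊆ (220, 400). Containment (⊆): since 20 | 220 and 20 | 400 (220 = 20·11, 400 = 20·20), every Z-linear combination of 220 and 400 is divisible by 20, so (220, 400) ⊆ (20). Therefore (220, 400) = (20), d = 20.

Final answer: (220, 400) = (20); d = 20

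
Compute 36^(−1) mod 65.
36^(−1) ≡ 56 (mod 65)

Apply the extended Euclidean algorithm to (65, 36), tracking rows (r, s, t) with s·65 + t·36 = r. Each division r_prev = q·r_cur + r_new produces the new row as (previous row) − q·(current row):
  row A: (65, 1, 0)   [1·65 + 0·36 = 65]
  row B: (36, 0, 1)   [0·65 + 1·36 = 36]
  65 = 1·36 + 29   → row C = row A − 1·row B = (29, 1, −1)   [check: 1·65 − 1·36 = 29]
  36 = 1·29 + 7   → row D = row B − 1·row C = (7, −1, 2)   [check: −1·65 + 2·36 = 7]
  29 = 4·7 + 1   → row E = row C − 4·row D = (1, 5, −9)   [check: 5·65 − 9·36 = 1]
  7 = 7·1 + 0   → remainder 0, stop. gcd = 1 (last nonzero row E).
The gcd is 1, so 36 is invertible mod 65. The last nonzero row gives 5·65 − 9·36 = 1, so t = −9. So 36^(−1) ≡ −9 ≡ 56 (mod 65). Verify: 36 · 56 = 2016 ≡ 1 (mod 65). ✓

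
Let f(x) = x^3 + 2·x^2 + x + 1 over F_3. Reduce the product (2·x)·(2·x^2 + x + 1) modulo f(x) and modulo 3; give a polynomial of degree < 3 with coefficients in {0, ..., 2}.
Multiply as integer polynomials: a · b = 4·x^3 + 2·x^2 + 2·x. Reducing coefficients mod 3: a · b ≡ x^3 + 2·x^2 + 2·x. Now divide by f(x) = x^3 + 2·x^2 + x + 1 in F_3[x], eliminating the leading term at each step:
  leading term x^3: subtract (1)·f(x) = x^3 + 2·x^2 + x + 1, leaving x + 2 (coefficients mod 3)
The degree is now < 3, so this is the remainder. Hence a · b ≡ x + 2 in F_3[x]/(f).

Final answer: a · b ≡ x + 2 (mod f(x))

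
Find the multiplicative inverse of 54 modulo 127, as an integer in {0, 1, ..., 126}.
Apply the extended Euclidean algorithm to (127, 54), tracking rows (r, s, t) with s·127 + t·54 = r. Each division r_prev = q·r_cur + r_new produces the new row as (previous row) − q·(current row):
  row A: (127, 1, 0)   [1·127 + 0·54 = 127]
  row B: (54, 0, 1)   [0·127 + 1·54 = 54]
  127 = 2·54 + 19   → row C = row A − 2·row B = (19, 1, −2)   [check: 1·127 − 2·54 = 19]
  54 = 2·19 + 16   → row D = row B − 2·row C = (16, −2, 5)   [check: −2·127 + 5·54 = 16]
  19 = 1·16 + 3   → row E = row C − 1·row D = (3, 3, −7)   [check: 3·127 − 7·54 = 3]
  16 = 5·3 + 1   → row F = row D − 5·row E = (1, −17, 40)   [check: −17·127 + 40·54 = 1]
  3 = 3·1 + 0   → remainder 0, stop. gcd = 1 (last nonzero row F).
The gcd is 1, so 54 is invertible mod 127. The last nonzero row gives −17·127 + 40·54 = 1, so t = 40. So 54^(−1) ≡ 40 (mod 127). Verify: 54 · 40 = 2160 ≡ 1 (mod 127). ✓

Final answer: 54^(−1) ≡ 40 (mod 127)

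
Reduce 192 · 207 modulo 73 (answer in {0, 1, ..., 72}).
Reduce the factors first: 192 ≡ 46, 207 ≡ 61 (mod 73), so 192 · 207 ≡ 46 · 61 (mod 73). 46 · 61 = 2806. Dividing by 73: 2806 = 38·73 + 32. So (192 · 207) mod 73 = 32.

Final answer: 32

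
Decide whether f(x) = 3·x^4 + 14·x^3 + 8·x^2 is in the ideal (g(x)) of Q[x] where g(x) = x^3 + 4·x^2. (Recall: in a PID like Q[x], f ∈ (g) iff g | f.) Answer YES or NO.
YES

In Q[x] the ideal (g) consists of all multiples of g, so f ∈ (g) iff g | f, i.e. iff the remainder of f on division by g is 0. Divide f by g (g is monic, so eliminate the leading term of the running remainder at each step):
  leading term 3·x^4: subtract (3·x)·g(x) = 3·x^4 + 12·x^3, leaving 2·x^3 + 8·x^2
  leading term 2·x^3: subtract (2)·g(x) = 2·x^3 + 8·x^2, leaving 0
The remainder is 0, so f(x) = g(x) · h(x) with h(x) = 3·x + 2. Hence g | f, i.e. f ∈ (g).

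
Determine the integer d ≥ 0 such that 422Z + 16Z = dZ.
(422, 16) = (2); d = 2

In the PID Z, (a, b) is generated by gcd(a, b). Compute gcd(422, 16) with the extended Euclidean algorithm, tracking rows (r, s, t) with s·422 + t·16 = r:
  row A: (422, 1, 0)   [1·422 + 0·16 = 422]
  row B: (16, 0, 1)   [0·422 + 1·16 = 16]
  422 = 26·16 + 6   → row C = row A − 26·row B = (6, 1, −26)   [check: 1·422 − 26·16 = 6]
  16 = 2·6 + 4   → row D = row B − 2·row C = (4, −2, 53)   [check: −2·422 + 53·16 = 4]
  6 = 1·4 + 2   → row E = row C − 1·row D = (2, 3, −79)   [check: 3·422 − 79·16 = 2]
  4 = 2·2 + 0   → remainder 0, stop. gcd = 2 (last nonzero row E).
So gcd(422, 16) = 2, with Bézout identity 3·422 − 79·16 = 2. Containment (⊇): the Bézout identity exhibits 2 as an element of (422, 16), giving (2) ⊆ (422, 16). Containment (⊆): since 2 | 422 and 2 | 16 (422 = 2·211, 16 = 2·8), every Z-linear combination of 422 and 16 is divisible by 2, so (422, 16) ⊆ (2). Therefore (422, 16) = (2), d = 2.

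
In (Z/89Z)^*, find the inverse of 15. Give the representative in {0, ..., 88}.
Apply the extended Euclidean algorithm to (89, 15), tracking rows (r, s, t) with s·89 + t·15 = r. Each division r_prev = q·r_cur + r_new produces the new row as (previous row) − q·(current row):
  row A: (89, 1, 0)   [1·89 + 0·15 = 89]
  row B: (15, 0, 1)   [0·89 + 1·15 = 15]
  89 = 5·15 + 14   → row C = row A − 5·row B = (14, 1, −5)   [check: 1·89 − 5·15 = 14]
  15 = 1·14 + 1   → row D = row B − 1·row C = (1, −1, 6)   [check: −1·89 + 6·15 = 1]
  14 = 14·1 + 0   → remainder 0, stop. gcd = 1 (last nonzero row D).
The gcd is 1, so 15 is invertible mod 89. The last nonzero row gives −1·89 + 6·15 = 1, so t = 6. So 15^(−1) ≡ 6 (mod 89). Verify: 15 · 6 = 90 ≡ 1 (mod 89). ✓

Final answer: 15^(−1) ≡ 6 (mod 89)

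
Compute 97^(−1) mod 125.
97^(−1) ≡ 58 (mod 125)

Apply the extended Euclidean algorithm to (125, 97), tracking rows (r, s, t) with s·125 + t·97 = r. Each division r_prev = q·r_cur + r_new produces the new row as (previous row) − q·(current row):
  row A: (125, 1, 0)   [1·125 + 0·97 = 125]
  row B: (97, 0, 1)   [0·125 + 1·97 = 97]
  125 = 1·97 + 28   → row C = row A − 1·row B = (28, 1, −1)   [check: 1·125 − 1·97 = 28]
  97 = 3·28 + 13   → row D = row B − 3·row C = (13, −3, 4)   [check: −3·125 + 4·97 = 13]
  28 = 2·13 + 2   → row E = row C − 2·row D = (2, 7, −9)   [check: 7·125 − 9·97 = 2]
  13 = 6·2 + 1   → row F = row D − 6·row E = (1, −45, 58)   [check: −45·125 + 58·97 = 1]
  2 = 2·1 + 0   → remainder 0, stop. gcd = 1 (last nonzero row F).
The gcd is 1, so 97 is invertible mod 125. The last nonzero row gives −45·125 + 58·97 = 1, so t = 58. So 97^(−1) ≡ 58 (mod 125). Verify: 97 · 58 = 5626 ≡ 1 (mod 125). ✓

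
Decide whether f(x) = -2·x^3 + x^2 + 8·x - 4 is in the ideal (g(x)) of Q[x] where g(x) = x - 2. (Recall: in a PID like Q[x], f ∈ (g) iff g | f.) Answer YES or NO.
YES

In Q[x] the ideal (g) consists of all multiples of g, so f ∈ (g) iff g | f, i.e. iff the remainder of f on division by g is 0. Divide f by g (g is monic, so eliminate the leading term of the running remainder at each step):
  leading term -2·x^3: subtract (-2·x^2)·g(x) = -2·x^3 + 4·x^2, leaving -3·x^2 + 8·x - 4
  leading term -3·x^2: subtract (-3·x)·g(x) = -3·x^2 + 6·x, leaving 2·x - 4
  leading term 2·x: subtract (2)·g(x) = 2·x - 4, leaving 0
The remainder is 0, so f(x) = g(x) · h(x) with h(x) = -2·x^2 - 3·x + 2. Hence g | f, i.e. f ∈ (g).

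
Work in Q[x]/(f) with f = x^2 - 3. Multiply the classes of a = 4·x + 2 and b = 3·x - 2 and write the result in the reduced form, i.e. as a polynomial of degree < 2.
First multiply in Q[x] without reducing: a · b = 12·x^2 - 2·x - 4. Now divide by f(x) = x^2 - 3, eliminating the leading term at each step:
  leading term 12·x^2: subtract (12)·f(x) = 12·x^2 - 36, leaving 32 - 2·x
The degree is now < 2, so this is the remainder. Hence a · b ≡ 32 - 2·x in Q[x]/(f).

Final answer: a · b ≡ 32 - 2·x (mod f(x))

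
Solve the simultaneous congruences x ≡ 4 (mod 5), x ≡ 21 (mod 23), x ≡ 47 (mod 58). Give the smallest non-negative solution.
The moduli 5, 23, 58 are pairwise coprime, so by the CRT there is a unique solution mod 5·23·58 = 6670.
Solve by successive substitution. Start with x ≡ 4 (mod 5).
  Combine with x ≡ 21 (mod 23): write x = 4 + 5·t and require 4 + 5·t ≡ 21 (mod 23), i.e. 5·t ≡ 21 − 4 ≡ 17 (mod 23). Since 5^(−1) ≡ 14 (mod 23), t ≡ 14·17 ≡ 8 (mod 23). So x ≡ 4 + 5·8 = 44 (mod 115).
  Combine with x ≡ 47 (mod 58): write x = 44 + 115·t and require 44 + 115·t ≡ 47 (mod 58), i.e. 115·t ≡ 47 − 44 ≡ 3 (mod 58). Since 115^(−1) ≡ 57 (mod 58) (115 ≡ 57 (mod 58)), t ≡ 57·3 ≡ 55 (mod 58). So x ≡ 44 + 115·55 = 6369 (mod 6670).
Unique solution in [0, 6670): x = 6369.

Final answer: x ≡ 6369 (mod 6670); the representative in [0, 6670) is 6369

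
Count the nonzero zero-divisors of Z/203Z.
Z/203Z has 34 nonzero zero-divisors

In Z/203Z each nonzero element is either a unit (gcd with 203 is 1) or a zero-divisor (gcd > 1). The number of units is φ(203): factorise 203 = 7 · 29, so φ(203) = (7 − 1) · (29 − 1) = 6 · 28 = 168. The nonzero elements number 203 − 1 = 202. Hence the nonzero zero-divisors number 202 − 168 = 34.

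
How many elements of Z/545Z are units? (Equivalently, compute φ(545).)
An element a ∈ Z/545Z is a unit iff gcd(a, 545) = 1, so the number of units is φ(545). φ is multiplicative, with φ(p^e) = p^e − p^(e−1). Factorise 545 = 5 · 109. Then
  φ(545) = (5 − 1) · (109 − 1) = 4 · 108 = 432.

Final answer: Z/545Z has φ(545) = 432 units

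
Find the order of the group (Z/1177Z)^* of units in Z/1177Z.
(Z/1177Z)^* consists of the classes a with gcd(a, 1177) = 1, so its order is φ(1177). φ is multiplicative, with φ(p^e) = p^e − p^(e−1). Factorise 1177 = 11 · 107. Then
  φ(1177) = (11 − 1) · (107 − 1) = 10 · 106 = 1060.
Thus |(Z/1177Z)^*| = 1060.

Final answer: |(Z/1177Z)^*| = 1060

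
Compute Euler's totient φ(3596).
φ(3596) = 1680

φ is multiplicative, with φ(p^e) = p^e − p^(e−1). Factorise 3596 = 2^2 · 29 · 31. Then
  φ(3596) = (2^2 − 2^1) · (29 − 1) · (31 − 1) = 2 · 28 · 30 = 1680.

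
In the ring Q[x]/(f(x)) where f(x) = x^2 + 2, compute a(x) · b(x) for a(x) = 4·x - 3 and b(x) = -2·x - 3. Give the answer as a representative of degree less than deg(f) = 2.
First multiply in Q[x] without reducing: a · b = -8·x^2 - 6·x + 9. Now divide by f(x) = x^2 + 2, eliminating the leading term at each step:
  leading term -8·x^2: subtract (-8)·f(x) = -8·x^2 - 16, leaving 25 - 6·x
The degree is now < 2, so this is the remainder. Hence a · b ≡ 25 - 6·x in Q[x]/(f).

Final answer: a · b ≡ 25 - 6·x (mod f(x))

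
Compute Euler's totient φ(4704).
φ(4704) = 1344

φ is multiplicative, with φ(p^e) = p^e − p^(e−1). Factorise 4704 = 2^5 · 3 · 7^2. Then
  φ(4704) = (2^5 − 2^4) · (3 − 1) · (7^2 − 7^1) = 16 · 2 · 42 = 1344.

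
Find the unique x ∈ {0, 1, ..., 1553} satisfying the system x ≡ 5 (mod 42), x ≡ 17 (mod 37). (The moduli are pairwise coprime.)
x ≡ 1349 (mod 1554); the representative in [0, 1554) is 1349

The moduli 42, 37 are pairwise coprime, so by the CRT there is a unique solution mod 42·37 = 1554.
Solve by successive substitution. Start with x ≡ 5 (mod 42).
  Combine with x ≡ 17 (mod 37): write x = 5 + 42·t and require 5 + 42·t ≡ 17 (mod 37), i.e. 42·t ≡ 17 − 5 ≡ 12 (mod 37). Since 42^(−1) ≡ 15 (mod 37) (42 ≡ 5 (mod 37)), t ≡ 15·12 ≡ 32 (mod 37). So x ≡ 5 + 42·32 = 1349 (mod 1554).
Unique solution in [0, 1554): x = 1349.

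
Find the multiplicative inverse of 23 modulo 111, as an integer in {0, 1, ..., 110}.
23^(−1) ≡ 29 (mod 111)

Apply the extended Euclidean algorithm to (111, 23), tracking rows (r, s, t) with s·111 + t·23 = r. Each division r_prev = q·r_cur + r_new produces the new row as (previous row) − q·(current row):
  row A: (111, 1, 0)   [1·111 + 0·23 = 111]
  row B: (23, 0, 1)   [0·111 + 1·23 = 23]
  111 = 4·23 + 19   → row C = row A − 4·row B = (19, 1, −4)   [check: 1·111 − 4·23 = 19]
  23 = 1·19 + 4   → row D = row B − 1·row C = (4, −1, 5)   [check: −1·111 + 5·23 = 4]
  19 = 4·4 + 3   → row E = row C − 4·row D = (3, 5, −24)   [check: 5·111 − 24·23 = 3]
  4 = 1·3 + 1   → row F = row D − 1·row E = (1, −6, 29)   [check: −6·111 + 29·23 = 1]
  3 = 3·1 + 0   → remainder 0, stop. gcd = 1 (last nonzero row F).
The gcd is 1, so 23 is invertible mod 111. The last nonzero row gives −6·111 + 29·23 = 1, so t = 29. So 23^(−1) ≡ 29 (mod 111). Verify: 23 · 29 = 667 ≡ 1 (mod 111). ✓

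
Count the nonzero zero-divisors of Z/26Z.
In Z/26Z each nonzero element is either a unit (gcd with 26 is 1) or a zero-divisor (gcd > 1). The number of units is φ(26): factorise 26 = 2 · 13, so φ(26) = (2 − 1) · (13 − 1) = 1 · 12 = 12. The nonzero elements number 26 − 1 = 25. Hence the nonzero zero-divisors number 25 − 12 = 13.

Final answer: Z/26Z has 13 nonzero zero-divisors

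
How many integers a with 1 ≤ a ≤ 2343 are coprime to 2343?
1400

The number of a ∈ {1, ..., 2343} with gcd(a, 2343) = 1 is by definition Euler's totient φ(2343). φ is multiplicative, with φ(p^e) = p^e − p^(e−1). Factorise 2343 = 3 · 11 · 71. Then
  φ(2343) = (3 − 1) · (11 − 1) · (71 − 1) = 2 · 10 · 70 = 1400.
So there are 1400 such integers.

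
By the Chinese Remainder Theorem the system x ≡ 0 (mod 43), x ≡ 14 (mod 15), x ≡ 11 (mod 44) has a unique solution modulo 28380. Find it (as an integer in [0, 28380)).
The moduli 43, 15, 44 are pairwise coprime, so by the CRT there is a unique solution mod 43·15·44 = 28380.
Solve by successive substitution. Start with x ≡ 0 (mod 43).
  Combine with x ≡ 14 (mod 15): write x = 43·t and require 43·t ≡ 14 (mod 15). Since 43^(−1) ≡ 7 (mod 15) (43 ≡ 13 (mod 15)), t ≡ 7·14 ≡ 8 (mod 15). So x ≡ 43·8 = 344 (mod 645).
  Combine with x ≡ 11 (mod 44): write x = 344 + 645·t and require 344 + 645·t ≡ 11 (mod 44), i.e. 645·t ≡ 11 − 344 ≡ 19 (mod 44). Since 645^(−1) ≡ 41 (mod 44) (645 ≡ 29 (mod 44)), t ≡ 41·19 ≡ 31 (mod 44). So x ≡ 344 + 645·31 = 20339 (mod 28380).
Unique solution in [0, 28380): x = 20339.

Final answer: x ≡ 20339 (mod 28380); the representative in [0, 28380) is 20339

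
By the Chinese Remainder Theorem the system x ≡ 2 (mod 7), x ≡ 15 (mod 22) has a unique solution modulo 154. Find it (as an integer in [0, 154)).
x ≡ 37 (mod 154); the representative in [0, 154) is 37

The moduli 7, 22 are pairwise coprime, so by the CRT there is a unique solution mod 7·22 = 154.
Solve by successive substitution. Start with x ≡ 2 (mod 7).
  Combine with x ≡ 15 (mod 22): write x = 2 + 7·t and require 2 + 7·t ≡ 15 (mod 22), i.e. 7·t ≡ 15 − 2 ≡ 13 (mod 22). Since 7^(−1) ≡ 19 (mod 22), t ≡ 19·13 ≡ 5 (mod 22). So x ≡ 2 + 7·5 = 37 (mod 154).
Unique solution in [0, 154): x = 37.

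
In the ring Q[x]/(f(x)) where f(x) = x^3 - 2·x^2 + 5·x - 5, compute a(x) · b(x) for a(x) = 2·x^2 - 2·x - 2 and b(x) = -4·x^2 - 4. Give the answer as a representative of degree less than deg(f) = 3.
a · b ≡ 24·x^2 + 8·x - 32 (mod f(x))

First multiply in Q[x] without reducing: a · b = -8·x^4 + 8·x^3 + 8·x + 8. Now divide by f(x) = x^3 - 2·x^2 + 5·x - 5, eliminating the leading term at each step:
  leading term -8·x^4: subtract (-8·x)·f(x) = -8·x^4 + 16·x^3 - 40·x^2 + 40·x, leaving -8·x^3 + 40·x^2 - 32·x + 8
  leading term -8·x^3: subtract (-8)·f(x) = -8·x^3 + 16·x^2 - 40·x + 40, leaving 24·x^2 + 8·x - 32
The degree is now < 3, so this is the remainder. Hence a · b ≡ 24·x^2 + 8·x - 32 in Q[x]/(f).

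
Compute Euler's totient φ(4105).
φ is multiplicative, with φ(p^e) = p^e − p^(e−1). Factorise 4105 = 5 · 821. Then
  φ(4105) = (5 − 1) · (821 − 1) = 4 · 820 = 3280.

Final answer: φ(4105) = 3280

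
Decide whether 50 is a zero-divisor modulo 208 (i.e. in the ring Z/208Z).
YES

gcd(50, 208) = 2 > 1, so 50 is not a unit in Z/208Z. In Z/nZ every nonzero non-unit is a zero-divisor: explicitly, take b = 208/gcd = 104 ≠ 0 (mod 208); then 50·104 = 5200 = 25·208, i.e. 50·104 ≡ 0 (mod 208). So 50 is a zero-divisor.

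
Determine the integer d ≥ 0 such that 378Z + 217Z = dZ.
In the PID Z, (a, b) is generated by gcd(a, b). Compute gcd(378, 217) with the extended Euclidean algorithm, tracking rows (r, s, t) with s·378 + t·217 = r:
  row A: (378, 1, 0)   [1·378 + 0·217 = 378]
  row B: (217, 0, 1)   [0·378 + 1·217 = 217]
  378 = 1·217 + 161   → row C = row A − 1·row B = (161, 1, −1)   [check: 1·378 − 1·217 = 161]
  217 = 1·161 + 56   → row D = row B − 1·row C = (56, −1, 2)   [check: −1·378 + 2·217 = 56]
  161 = 2·56 + 49   → row E = row C − 2·row D = (49, 3, −5)   [check: 3·378 − 5·217 = 49]
  56 = 1·49 + 7   → row F = row D − 1·row E = (7, −4, 7)   [check: −4·378 + 7·217 = 7]
  49 = 7·7 + 0   → remainder 0, stop. gcd = 7 (last nonzero row F).
So gcd(378, 217) = 7, with Bézout identity −4·378 + 7·217 = 7. Containment (⊇): the Bézout identity exhibits 7 as an element of (378, 217), giving (7) ⊆ (378, 217). Containment (⊆): since 7 | 378 and 7 | 217 (378 = 7·54, 217 = 7·31), every Z-linear combination of 378 and 217 is divisible by 7, so (378, 217) ⊆ (7). Therefore (378, 217) = (7), d = 7.

Final answer: (378, 217) = (7); d = 7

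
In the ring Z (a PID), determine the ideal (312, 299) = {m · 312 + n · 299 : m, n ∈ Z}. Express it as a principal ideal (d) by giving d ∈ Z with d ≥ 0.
In the PID Z, (a, b) is generated by gcd(a, b). Compute gcd(312, 299) with the extended Euclidean algorithm, tracking rows (r, s, t) with s·312 + t·299 = r:
  row A: (312, 1, 0)   [1·312 + 0·299 = 312]
  row B: (299, 0, 1)   [0·312 + 1·299 = 299]
  312 = 1·299 + 13   → row C = row A − 1·row B = (13, 1, −1)   [check: 1·312 − 1·299 = 13]
  299 = 23·13 + 0   → remainder 0, stop. gcd = 13 (last nonzero row C).
So gcd(312, 299) = 13, with Bézout identity 1·312 − 1·299 = 13. Containment (⊇): the Bézout identity exhibits 13 as an element of (312, 299), giving (13) ⊆ (312, 299). Containment (⊆): since 13 | 312 and 13 | 299 (312 = 13·24, 299 = 13·23), every Z-linear combination of 312 and 299 is divisible by 13, so (312, 299) ⊆ (13). Therefore (312, 299) = (13), d = 13.

Final answer: (312, 299) = (13); d = 13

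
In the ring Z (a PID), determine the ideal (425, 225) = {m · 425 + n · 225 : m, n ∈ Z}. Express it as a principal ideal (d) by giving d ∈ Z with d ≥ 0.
(425, 225) = (25); d = 25

In the PID Z, (a, b) is generated by gcd(a, b). Compute gcd(425, 225) with the extended Euclidean algorithm, tracking rows (r, s, t) with s·425 + t·225 = r:
  row A: (425, 1, 0)   [1·425 + 0·225 = 425]
  row B: (225, 0, 1)   [0·425 + 1·225 = 225]
  425 = 1·225 + 200   → row C = row A − 1·row B = (200, 1, −1)   [check: 1·425 − 1·225 = 200]
  225 = 1·200 + 25   → row D = row B − 1·row C = (25, −1, 2)   [check: −1·425 + 2·225 = 25]
  200 = 8·25 + 0   → remainder 0, stop. gcd = 25 (last nonzero row D).
So gcd(425, 225) = 25, with Bézout identity −1·425 + 2·225 = 25. Containment (⊇): the Bézout identity exhibits 25 as an element of (425, 225), giving (25) ⊆ (425, 225). Containment (⊆): since 25 | 425 and 25 | 225 (425 = 25·17, 225 = 25·9), every Z-linear combination of 425 and 225 is divisible by 25, so (425, 225) ⊆ (25). Therefore (425, 225) = (25), d = 25.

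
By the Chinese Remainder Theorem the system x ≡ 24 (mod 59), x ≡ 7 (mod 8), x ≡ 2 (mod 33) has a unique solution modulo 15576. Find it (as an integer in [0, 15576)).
x ≡ 14951 (mod 15576); the representative in [0, 15576) is 14951

The moduli 59, 8, 33 are pairwise coprime, so by the CRT there is a unique solution mod 59·8·33 = 15576.
Solve by successive substitution. Start with x ≡ 24 (mod 59).
  Combine with x ≡ 7 (mod 8): write x = 24 + 59·t and require 24 + 59·t ≡ 7 (mod 8), i.e. 59·t ≡ 7 − 24 ≡ 7 (mod 8). Since 59^(−1) ≡ 3 (mod 8) (59 ≡ 3 (mod 8)), t ≡ 3·7 ≡ 5 (mod 8). So x ≡ 24 + 59·5 = 319 (mod 472).
  Combine with x ≡ 2 (mod 33): write x = 319 + 472·t and require 319 + 472·t ≡ 2 (mod 33), i.e. 472·t ≡ 2 − 319 ≡ 13 (mod 33). Since 472^(−1) ≡ 10 (mod 33) (472 ≡ 10 (mod 33)), t ≡ 10·13 ≡ 31 (mod 33). So x ≡ 319 + 472·31 = 14951 (mod 15576).
Unique solution in [0, 15576): x = 14951.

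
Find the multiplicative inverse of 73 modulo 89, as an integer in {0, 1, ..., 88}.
73^(−1) ≡ 50 (mod 89)

Apply the extended Euclidean algorithm to (89, 73), tracking rows (r, s, t) with s·89 + t·73 = r. Each division r_prev = q·r_cur + r_new produces the new row as (previous row) − q·(current row):
  row A: (89, 1, 0)   [1·89 + 0·73 = 89]
  row B: (73, 0, 1)   [0·89 + 1·73 = 73]
  89 = 1·73 + 16   → row C = row A − 1·row B = (16, 1, −1)   [check: 1·89 − 1·73 = 16]
  73 = 4·16 + 9   → row D = row B − 4·row C = (9, −4, 5)   [check: −4·89 + 5·73 = 9]
  16 = 1·9 + 7   → row E = row C − 1·row D = (7, 5, −6)   [check: 5·89 − 6·73 = 7]
  9 = 1·7 + 2   → row F = row D − 1·row E = (2, −9, 11)   [check: −9·89 + 11·73 = 2]
  7 = 3·2 + 1   → row G = row E − 3·row F = (1, 32, −39)   [check: 32·89 − 39·73 = 1]
  2 = 2·1 + 0   → remainder 0, stop. gcd = 1 (last nonzero row G).
The gcd is 1, so 73 is invertible mod 89. The last nonzero row gives 32·89 − 39·73 = 1, so t = −39. So 73^(−1) ≡ −39 ≡ 50 (mod 89). Verify: 73 · 50 = 3650 ≡ 1 (mod 89). ✓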